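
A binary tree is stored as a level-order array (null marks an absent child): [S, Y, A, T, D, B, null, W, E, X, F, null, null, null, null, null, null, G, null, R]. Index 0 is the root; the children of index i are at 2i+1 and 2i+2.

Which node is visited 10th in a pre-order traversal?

F

Pre-order visits the node, then its left subtree, then its right subtree.
Visit S.
At S: go left to Y.
  Visit Y.
  At Y: go left to T.
    Visit T.
    At T: go left to W.
      W is a leaf — visit W.
    At T: go right to E.
      Visit E.
      At E: go left to G.
        G is a leaf — visit G.
      At E: no right child.
  At Y: go right to D.
    Visit D.
    At D: go left to X.
      Visit X.
      At X: go left to R.
        R is a leaf — visit R.
      At X: no right child.
    At D: go right to F.
      F is a leaf — visit F.
At S: go right to A.
  Visit A.
  At A: go left to B.
    B is a leaf — visit B.
  At A: no right child.
Full pre-order sequence: S, Y, T, W, E, G, D, X, R, F, A, B.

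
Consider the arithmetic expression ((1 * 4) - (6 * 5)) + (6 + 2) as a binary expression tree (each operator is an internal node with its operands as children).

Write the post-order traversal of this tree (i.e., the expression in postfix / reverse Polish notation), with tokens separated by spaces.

Post-order on an expression tree gives postfix notation: for each operator, emit left operand, right operand, then the operator.

1 4 * 6 5 * - 6 2 + +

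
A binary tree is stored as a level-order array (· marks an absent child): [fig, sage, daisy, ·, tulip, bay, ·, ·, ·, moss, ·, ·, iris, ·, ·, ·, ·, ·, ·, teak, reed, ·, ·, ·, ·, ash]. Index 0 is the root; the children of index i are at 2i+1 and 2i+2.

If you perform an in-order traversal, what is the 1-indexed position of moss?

3

In-order visits the left subtree, then the node, then the right subtree.
At fig: go left to sage.
  At sage: no left child.
  Visit sage.
  At sage: go right to tulip.
    At tulip: go left to moss.
      At moss: go left to teak.
        teak is a leaf — visit teak.
      Visit moss.
      At moss: go right to reed.
        reed is a leaf — visit reed.
    Visit tulip.
    At tulip: no right child.
Visit fig.
At fig: go right to daisy.
  At daisy: go left to bay.
    At bay: no left child.
    Visit bay.
    At bay: go right to iris.
      At iris: go left to ash.
        ash is a leaf — visit ash.
      Visit iris.
      At iris: no right child.
  Visit daisy.
  At daisy: no right child.
Full in-order sequence: sage, teak, moss, reed, tulip, fig, bay, ash, iris, daisy.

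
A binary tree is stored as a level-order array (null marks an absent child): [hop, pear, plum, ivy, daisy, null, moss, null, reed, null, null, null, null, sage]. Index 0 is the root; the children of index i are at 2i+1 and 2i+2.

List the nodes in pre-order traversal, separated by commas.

hop, pear, ivy, reed, daisy, plum, moss, sage

Pre-order visits the node, then its left subtree, then its right subtree.
Visit hop.
At hop: go left to pear.
  Visit pear.
  At pear: go left to ivy.
    Visit ivy.
    At ivy: no left child.
    At ivy: go right to reed.
      reed is a leaf — visit reed.
  At pear: go right to daisy.
    daisy is a leaf — visit daisy.
At hop: go right to plum.
  Visit plum.
  At plum: no left child.
  At plum: go right to moss.
    Visit moss.
    At moss: go left to sage.
      sage is a leaf — visit sage.
    At moss: no right child.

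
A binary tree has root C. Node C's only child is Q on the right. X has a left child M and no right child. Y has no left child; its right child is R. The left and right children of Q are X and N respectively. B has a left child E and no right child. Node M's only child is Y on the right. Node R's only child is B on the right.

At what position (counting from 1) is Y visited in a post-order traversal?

4

Post-order visits the left subtree, then the right subtree, then the node.
At C: no left child.
At C: go right to Q.
  At Q: go left to X.
    At X: go left to M.
      At M: no left child.
      At M: go right to Y.
        At Y: no left child.
        At Y: go right to R.
          At R: no left child.
          At R: go right to B.
            At B: go left to E.
              E is a leaf — visit E.
            At B: no right child.
            Visit B.
          Visit R.
        Visit Y.
      Visit M.
    At X: no right child.
    Visit X.
  At Q: go right to N.
    N is a leaf — visit N.
  Visit Q.
Visit C.
Full post-order sequence: E, B, R, Y, M, X, N, Q, C.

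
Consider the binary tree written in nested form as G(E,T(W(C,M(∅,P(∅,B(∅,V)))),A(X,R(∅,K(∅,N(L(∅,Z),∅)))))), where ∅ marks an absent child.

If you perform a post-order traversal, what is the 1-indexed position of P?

5

Post-order visits the left subtree, then the right subtree, then the node.
At G: go left to E.
  E is a leaf — visit E.
At G: go right to T.
  At T: go left to W.
    At W: go left to C.
      C is a leaf — visit C.
    At W: go right to M.
      At M: no left child.
      At M: go right to P.
        At P: no left child.
        At P: go right to B.
          At B: no left child.
          At B: go right to V.
            V is a leaf — visit V.
          Visit B.
        Visit P.
      Visit M.
    Visit W.
  At T: go right to A.
    At A: go left to X.
      X is a leaf — visit X.
    At A: go right to R.
      At R: no left child.
      At R: go right to K.
        At K: no left child.
        At K: go right to N.
          At N: go left to L.
            At L: no left child.
            At L: go right to Z.
              Z is a leaf — visit Z.
            Visit L.
          At N: no right child.
          Visit N.
        Visit K.
      Visit R.
    Visit A.
  Visit T.
Visit G.
Full post-order sequence: E, C, V, B, P, M, W, X, Z, L, N, K, R, A, T, G.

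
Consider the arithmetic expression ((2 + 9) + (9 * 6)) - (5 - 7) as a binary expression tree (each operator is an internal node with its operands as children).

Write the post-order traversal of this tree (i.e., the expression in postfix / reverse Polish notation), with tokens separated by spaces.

Post-order on an expression tree gives postfix notation: for each operator, emit left operand, right operand, then the operator.

2 9 + 9 6 * + 5 7 - -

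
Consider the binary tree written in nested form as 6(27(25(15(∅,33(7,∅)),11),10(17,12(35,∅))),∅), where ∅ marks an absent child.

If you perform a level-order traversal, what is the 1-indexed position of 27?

Level-order visits nodes level by level from the root, left to right within each level.
Level 0: 6
Level 1: 27
Level 2: 25, 10
Level 3: 15, 11, 17, 12
Level 4: 33, 35
Level 5: 7
Full level-order sequence: 6, 27, 25, 10, 15, 11, 17, 12, 33, 35, 7.

2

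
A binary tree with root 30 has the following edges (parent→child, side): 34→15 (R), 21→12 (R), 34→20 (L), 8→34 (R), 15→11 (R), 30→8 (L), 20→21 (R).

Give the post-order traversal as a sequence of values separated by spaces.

Post-order visits the left subtree, then the right subtree, then the node.
At 30: go left to 8.
  At 8: no left child.
  At 8: go right to 34.
    At 34: go left to 20.
      At 20: no left child.
      At 20: go right to 21.
        At 21: no left child.
        At 21: go right to 12.
          12 is a leaf — visit 12.
        Visit 21.
      Visit 20.
    At 34: go right to 15.
      At 15: no left child.
      At 15: go right to 11.
        11 is a leaf — visit 11.
      Visit 15.
    Visit 34.
  Visit 8.
At 30: no right child.
Visit 30.

12 21 20 11 15 34 8 30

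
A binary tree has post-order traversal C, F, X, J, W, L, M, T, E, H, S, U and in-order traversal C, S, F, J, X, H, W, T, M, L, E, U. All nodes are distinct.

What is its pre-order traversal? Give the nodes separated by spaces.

The last element of post-order is the root; it splits in-order into left and right subtrees.
Root U: left subtree has 11 nodes {C, S, F, J, X, H, W, T, M, L, E}, right has 0 { }.
  Root S: left subtree has 1 node {C}, right has 9 {F, J, X, H, W, T, M, L, E}.
    Root H: left subtree has 3 nodes {F, J, X}, right has 5 {W, T, M, L, E}.
      Root J: left subtree has 1 node {F}, right has 1 {X}.
      Root E: left subtree has 4 nodes {W, T, M, L}, right has 0 { }.
        Root T: left subtree has 1 node {W}, right has 2 {M, L}.
          Root M: left subtree has 0 nodes { }, right has 1 {L}.

U S C H J F X E T W M L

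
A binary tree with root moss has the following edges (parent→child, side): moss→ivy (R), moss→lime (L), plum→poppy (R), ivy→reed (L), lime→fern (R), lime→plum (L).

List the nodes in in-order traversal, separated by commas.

In-order visits the left subtree, then the node, then the right subtree.
At moss: go left to lime.
  At lime: go left to plum.
    At plum: no left child.
    Visit plum.
    At plum: go right to poppy.
      poppy is a leaf — visit poppy.
  Visit lime.
  At lime: go right to fern.
    fern is a leaf — visit fern.
Visit moss.
At moss: go right to ivy.
  At ivy: go left to reed.
    reed is a leaf — visit reed.
  Visit ivy.
  At ivy: no right child.

plum, poppy, lime, fern, moss, reed, ivy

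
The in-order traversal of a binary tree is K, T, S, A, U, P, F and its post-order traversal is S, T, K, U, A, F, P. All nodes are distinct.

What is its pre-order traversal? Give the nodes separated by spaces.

P A K T S U F

The last element of post-order is the root; it splits in-order into left and right subtrees.
Root P: left subtree has 5 nodes {K, T, S, A, U}, right has 1 {F}.
  Root A: left subtree has 3 nodes {K, T, S}, right has 1 {U}.
    Root K: left subtree has 0 nodes { }, right has 2 {T, S}.
      Root T: left subtree has 0 nodes { }, right has 1 {S}.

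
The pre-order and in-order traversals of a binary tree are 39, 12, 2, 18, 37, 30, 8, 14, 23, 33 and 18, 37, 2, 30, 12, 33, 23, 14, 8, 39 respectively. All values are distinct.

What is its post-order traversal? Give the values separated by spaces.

37 18 30 2 33 23 14 8 12 39

The first element of pre-order is the root; it splits in-order into left and right subtrees.
Root 39: left subtree has 9 nodes {18, 37, 2, 30, 12, 33, 23, 14, 8}, right has 0 { }.
  Root 12: left subtree has 4 nodes {18, 37, 2, 30}, right has 4 {33, 23, 14, 8}.
    Root 2: left subtree has 2 nodes {18, 37}, right has 1 {30}.
      Root 18: left subtree has 0 nodes { }, right has 1 {37}.
    Root 8: left subtree has 3 nodes {33, 23, 14}, right has 0 { }.
      Root 14: left subtree has 2 nodes {33, 23}, right has 0 { }.
        Root 23: left subtree has 1 node {33}, right has 0 { }.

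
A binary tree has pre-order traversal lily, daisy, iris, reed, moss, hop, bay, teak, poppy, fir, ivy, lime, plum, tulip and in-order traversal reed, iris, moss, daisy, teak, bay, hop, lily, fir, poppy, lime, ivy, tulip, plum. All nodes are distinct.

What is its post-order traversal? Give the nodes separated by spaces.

The first element of pre-order is the root; it splits in-order into left and right subtrees.
Root lily: left subtree has 7 nodes {reed, iris, moss, daisy, teak, bay, hop}, right has 6 {fir, poppy, lime, ivy, tulip, plum}.
  Root daisy: left subtree has 3 nodes {reed, iris, moss}, right has 3 {teak, bay, hop}.
    Root iris: left subtree has 1 node {reed}, right has 1 {moss}.
    Root hop: left subtree has 2 nodes {teak, bay}, right has 0 { }.
      Root bay: left subtree has 1 node {teak}, right has 0 { }.
  Root poppy: left subtree has 1 node {fir}, right has 4 {lime, ivy, tulip, plum}.
    Root ivy: left subtree has 1 node {lime}, right has 2 {tulip, plum}.
      Root plum: left subtree has 1 node {tulip}, right has 0 { }.

reed moss iris teak bay hop daisy fir lime tulip plum ivy poppy lily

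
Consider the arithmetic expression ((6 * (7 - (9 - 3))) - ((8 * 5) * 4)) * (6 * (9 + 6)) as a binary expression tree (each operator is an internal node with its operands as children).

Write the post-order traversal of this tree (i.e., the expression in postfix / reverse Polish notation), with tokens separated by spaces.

6 7 9 3 - - * 8 5 * 4 * - 6 9 6 + * *

Post-order on an expression tree gives postfix notation: for each operator, emit left operand, right operand, then the operator.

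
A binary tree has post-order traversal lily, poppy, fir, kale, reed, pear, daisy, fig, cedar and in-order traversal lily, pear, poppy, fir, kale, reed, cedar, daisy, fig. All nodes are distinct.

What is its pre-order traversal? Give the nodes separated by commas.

The last element of post-order is the root; it splits in-order into left and right subtrees.
Root cedar: left subtree has 6 nodes {lily, pear, poppy, fir, kale, reed}, right has 2 {daisy, fig}.
  Root pear: left subtree has 1 node {lily}, right has 4 {poppy, fir, kale, reed}.
    Root reed: left subtree has 3 nodes {poppy, fir, kale}, right has 0 { }.
      Root kale: left subtree has 2 nodes {poppy, fir}, right has 0 { }.
        Root fir: left subtree has 1 node {poppy}, right has 0 { }.
  Root fig: left subtree has 1 node {daisy}, right has 0 { }.

cedar, pear, lily, reed, kale, fir, poppy, fig, daisy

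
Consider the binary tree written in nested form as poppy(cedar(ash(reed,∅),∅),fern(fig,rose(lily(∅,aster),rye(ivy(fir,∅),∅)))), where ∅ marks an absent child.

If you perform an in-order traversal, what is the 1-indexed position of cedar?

In-order visits the left subtree, then the node, then the right subtree.
At poppy: go left to cedar.
  At cedar: go left to ash.
    At ash: go left to reed.
      reed is a leaf — visit reed.
    Visit ash.
    At ash: no right child.
  Visit cedar.
  At cedar: no right child.
Visit poppy.
At poppy: go right to fern.
  At fern: go left to fig.
    fig is a leaf — visit fig.
  Visit fern.
  At fern: go right to rose.
    At rose: go left to lily.
      At lily: no left child.
      Visit lily.
      At lily: go right to aster.
        aster is a leaf — visit aster.
    Visit rose.
    At rose: go right to rye.
      At rye: go left to ivy.
        At ivy: go left to fir.
          fir is a leaf — visit fir.
        Visit ivy.
        At ivy: no right child.
      Visit rye.
      At rye: no right child.
Full in-order sequence: reed, ash, cedar, poppy, fig, fern, lily, aster, rose, fir, ivy, rye.

3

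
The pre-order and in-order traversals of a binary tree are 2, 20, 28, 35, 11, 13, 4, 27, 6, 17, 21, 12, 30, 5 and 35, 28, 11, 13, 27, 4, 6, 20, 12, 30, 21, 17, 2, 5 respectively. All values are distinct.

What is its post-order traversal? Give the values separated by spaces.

The first element of pre-order is the root; it splits in-order into left and right subtrees.
Root 2: left subtree has 12 nodes {35, 28, 11, 13, 27, 4, 6, 20, 12, 30, 21, 17}, right has 1 {5}.
  Root 20: left subtree has 7 nodes {35, 28, 11, 13, 27, 4, 6}, right has 4 {12, 30, 21, 17}.
    Root 28: left subtree has 1 node {35}, right has 5 {11, 13, 27, 4, 6}.
      Root 11: left subtree has 0 nodes { }, right has 4 {13, 27, 4, 6}.
        Root 13: left subtree has 0 nodes { }, right has 3 {27, 4, 6}.
          Root 4: left subtree has 1 node {27}, right has 1 {6}.
    Root 17: left subtree has 3 nodes {12, 30, 21}, right has 0 { }.
      Root 21: left subtree has 2 nodes {12, 30}, right has 0 { }.
        Root 12: left subtree has 0 nodes { }, right has 1 {30}.

35 27 6 4 13 11 28 30 12 21 17 20 5 2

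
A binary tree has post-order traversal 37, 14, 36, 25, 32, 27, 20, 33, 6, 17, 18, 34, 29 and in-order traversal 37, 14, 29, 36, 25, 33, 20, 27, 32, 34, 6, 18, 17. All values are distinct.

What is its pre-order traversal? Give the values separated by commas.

29, 14, 37, 34, 33, 25, 36, 20, 27, 32, 18, 6, 17

The last element of post-order is the root; it splits in-order into left and right subtrees.
Root 29: left subtree has 2 nodes {37, 14}, right has 10 {36, 25, 33, 20, 27, 32, 34, 6, 18, 17}.
  Root 14: left subtree has 1 node {37}, right has 0 { }.
  Root 34: left subtree has 6 nodes {36, 25, 33, 20, 27, 32}, right has 3 {6, 18, 17}.
    Root 33: left subtree has 2 nodes {36, 25}, right has 3 {20, 27, 32}.
      Root 25: left subtree has 1 node {36}, right has 0 { }.
      Root 20: left subtree has 0 nodes { }, right has 2 {27, 32}.
        Root 27: left subtree has 0 nodes { }, right has 1 {32}.
    Root 18: left subtree has 1 node {6}, right has 1 {17}.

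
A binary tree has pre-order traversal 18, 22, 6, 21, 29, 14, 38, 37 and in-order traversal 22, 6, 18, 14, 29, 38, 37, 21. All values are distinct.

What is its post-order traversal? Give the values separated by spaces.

6 22 14 37 38 29 21 18

The first element of pre-order is the root; it splits in-order into left and right subtrees.
Root 18: left subtree has 2 nodes {22, 6}, right has 5 {14, 29, 38, 37, 21}.
  Root 22: left subtree has 0 nodes { }, right has 1 {6}.
  Root 21: left subtree has 4 nodes {14, 29, 38, 37}, right has 0 { }.
    Root 29: left subtree has 1 node {14}, right has 2 {38, 37}.
      Root 38: left subtree has 0 nodes { }, right has 1 {37}.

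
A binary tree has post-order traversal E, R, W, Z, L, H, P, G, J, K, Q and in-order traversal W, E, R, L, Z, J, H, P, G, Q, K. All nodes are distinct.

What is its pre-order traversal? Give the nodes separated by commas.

The last element of post-order is the root; it splits in-order into left and right subtrees.
Root Q: left subtree has 9 nodes {W, E, R, L, Z, J, H, P, G}, right has 1 {K}.
  Root J: left subtree has 5 nodes {W, E, R, L, Z}, right has 3 {H, P, G}.
    Root L: left subtree has 3 nodes {W, E, R}, right has 1 {Z}.
      Root W: left subtree has 0 nodes { }, right has 2 {E, R}.
        Root R: left subtree has 1 node {E}, right has 0 { }.
    Root G: left subtree has 2 nodes {H, P}, right has 0 { }.
      Root P: left subtree has 1 node {H}, right has 0 { }.

Q, J, L, W, R, E, Z, G, P, H, K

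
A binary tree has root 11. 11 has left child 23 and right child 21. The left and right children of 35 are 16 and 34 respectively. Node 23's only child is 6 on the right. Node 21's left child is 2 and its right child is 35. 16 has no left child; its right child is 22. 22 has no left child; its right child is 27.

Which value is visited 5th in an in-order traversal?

In-order visits the left subtree, then the node, then the right subtree.
At 11: go left to 23.
  At 23: no left child.
  Visit 23.
  At 23: go right to 6.
    6 is a leaf — visit 6.
Visit 11.
At 11: go right to 21.
  At 21: go left to 2.
    2 is a leaf — visit 2.
  Visit 21.
  At 21: go right to 35.
    At 35: go left to 16.
      At 16: no left child.
      Visit 16.
      At 16: go right to 22.
        At 22: no left child.
        Visit 22.
        At 22: go right to 27.
          27 is a leaf — visit 27.
    Visit 35.
    At 35: go right to 34.
      34 is a leaf — visit 34.
Full in-order sequence: 23, 6, 11, 2, 21, 16, 22, 27, 35, 34.

21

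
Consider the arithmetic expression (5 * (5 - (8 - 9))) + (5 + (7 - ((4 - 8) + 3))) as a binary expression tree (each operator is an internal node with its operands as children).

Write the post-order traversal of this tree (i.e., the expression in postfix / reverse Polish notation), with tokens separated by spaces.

Post-order on an expression tree gives postfix notation: for each operator, emit left operand, right operand, then the operator.

5 5 8 9 - - * 5 7 4 8 - 3 + - + +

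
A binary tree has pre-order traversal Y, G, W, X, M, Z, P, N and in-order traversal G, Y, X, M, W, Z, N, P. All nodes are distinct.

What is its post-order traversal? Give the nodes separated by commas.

G, M, X, N, P, Z, W, Y

The first element of pre-order is the root; it splits in-order into left and right subtrees.
Root Y: left subtree has 1 node {G}, right has 6 {X, M, W, Z, N, P}.
  Root W: left subtree has 2 nodes {X, M}, right has 3 {Z, N, P}.
    Root X: left subtree has 0 nodes { }, right has 1 {M}.
    Root Z: left subtree has 0 nodes { }, right has 2 {N, P}.
      Root P: left subtree has 1 node {N}, right has 0 { }.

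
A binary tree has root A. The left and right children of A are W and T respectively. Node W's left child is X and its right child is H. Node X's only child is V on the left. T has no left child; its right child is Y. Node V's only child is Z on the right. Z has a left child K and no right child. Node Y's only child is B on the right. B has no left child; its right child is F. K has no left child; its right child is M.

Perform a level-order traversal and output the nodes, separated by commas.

A, W, T, X, H, Y, V, B, Z, F, K, M

Level-order visits nodes level by level from the root, left to right within each level.
Level 0: A
Level 1: W, T
Level 2: X, H, Y
Level 3: V, B
Level 4: Z, F
Level 5: K
Level 6: M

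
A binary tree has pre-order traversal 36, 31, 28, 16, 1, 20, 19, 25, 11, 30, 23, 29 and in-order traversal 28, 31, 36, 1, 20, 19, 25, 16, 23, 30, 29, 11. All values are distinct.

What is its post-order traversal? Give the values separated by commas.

The first element of pre-order is the root; it splits in-order into left and right subtrees.
Root 36: left subtree has 2 nodes {28, 31}, right has 9 {1, 20, 19, 25, 16, 23, 30, 29, 11}.
  Root 31: left subtree has 1 node {28}, right has 0 { }.
  Root 16: left subtree has 4 nodes {1, 20, 19, 25}, right has 4 {23, 30, 29, 11}.
    Root 1: left subtree has 0 nodes { }, right has 3 {20, 19, 25}.
      Root 20: left subtree has 0 nodes { }, right has 2 {19, 25}.
        Root 19: left subtree has 0 nodes { }, right has 1 {25}.
    Root 11: left subtree has 3 nodes {23, 30, 29}, right has 0 { }.
      Root 30: left subtree has 1 node {23}, right has 1 {29}.

28, 31, 25, 19, 20, 1, 23, 29, 30, 11, 16, 36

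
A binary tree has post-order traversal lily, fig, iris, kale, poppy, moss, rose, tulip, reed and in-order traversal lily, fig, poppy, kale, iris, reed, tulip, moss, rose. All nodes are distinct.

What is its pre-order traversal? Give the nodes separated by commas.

The last element of post-order is the root; it splits in-order into left and right subtrees.
Root reed: left subtree has 5 nodes {lily, fig, poppy, kale, iris}, right has 3 {tulip, moss, rose}.
  Root poppy: left subtree has 2 nodes {lily, fig}, right has 2 {kale, iris}.
    Root fig: left subtree has 1 node {lily}, right has 0 { }.
    Root kale: left subtree has 0 nodes { }, right has 1 {iris}.
  Root tulip: left subtree has 0 nodes { }, right has 2 {moss, rose}.
    Root rose: left subtree has 1 node {moss}, right has 0 { }.

reed, poppy, fig, lily, kale, iris, tulip, rose, moss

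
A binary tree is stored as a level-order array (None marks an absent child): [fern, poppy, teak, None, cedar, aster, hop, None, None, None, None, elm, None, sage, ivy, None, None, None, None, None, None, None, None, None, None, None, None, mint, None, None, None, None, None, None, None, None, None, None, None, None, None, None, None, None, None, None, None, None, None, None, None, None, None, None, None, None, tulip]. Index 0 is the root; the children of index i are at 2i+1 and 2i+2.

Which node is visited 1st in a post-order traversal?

Post-order visits the left subtree, then the right subtree, then the node.
At fern: go left to poppy.
  At poppy: no left child.
  At poppy: go right to cedar.
    cedar is a leaf — visit cedar.
  Visit poppy.
At fern: go right to teak.
  At teak: go left to aster.
    At aster: go left to elm.
      elm is a leaf — visit elm.
    At aster: no right child.
    Visit aster.
  At teak: go right to hop.
    At hop: go left to sage.
      At sage: go left to mint.
        At mint: no left child.
        At mint: go right to tulip.
          tulip is a leaf — visit tulip.
        Visit mint.
      At sage: no right child.
      Visit sage.
    At hop: go right to ivy.
      ivy is a leaf — visit ivy.
    Visit hop.
  Visit teak.
Visit fern.
Full post-order sequence: cedar, poppy, elm, aster, tulip, mint, sage, ivy, hop, teak, fern.

cedar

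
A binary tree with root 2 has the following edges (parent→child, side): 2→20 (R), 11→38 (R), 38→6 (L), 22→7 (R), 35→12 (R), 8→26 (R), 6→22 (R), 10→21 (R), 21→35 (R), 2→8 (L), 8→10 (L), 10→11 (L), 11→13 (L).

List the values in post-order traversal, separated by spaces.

Post-order visits the left subtree, then the right subtree, then the node.
At 2: go left to 8.
  At 8: go left to 10.
    At 10: go left to 11.
      At 11: go left to 13.
        13 is a leaf — visit 13.
      At 11: go right to 38.
        At 38: go left to 6.
          At 6: no left child.
          At 6: go right to 22.
            At 22: no left child.
            At 22: go right to 7.
              7 is a leaf — visit 7.
            Visit 22.
          Visit 6.
        At 38: no right child.
        Visit 38.
      Visit 11.
    At 10: go right to 21.
      At 21: no left child.
      At 21: go right to 35.
        At 35: no left child.
        At 35: go right to 12.
          12 is a leaf — visit 12.
        Visit 35.
      Visit 21.
    Visit 10.
  At 8: go right to 26.
    26 is a leaf — visit 26.
  Visit 8.
At 2: go right to 20.
  20 is a leaf — visit 20.
Visit 2.

13 7 22 6 38 11 12 35 21 10 26 8 20 2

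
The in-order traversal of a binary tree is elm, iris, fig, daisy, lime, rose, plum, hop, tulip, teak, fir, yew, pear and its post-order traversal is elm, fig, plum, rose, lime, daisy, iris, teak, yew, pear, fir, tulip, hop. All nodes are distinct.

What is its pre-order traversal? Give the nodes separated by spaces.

The last element of post-order is the root; it splits in-order into left and right subtrees.
Root hop: left subtree has 7 nodes {elm, iris, fig, daisy, lime, rose, plum}, right has 5 {tulip, teak, fir, yew, pear}.
  Root iris: left subtree has 1 node {elm}, right has 5 {fig, daisy, lime, rose, plum}.
    Root daisy: left subtree has 1 node {fig}, right has 3 {lime, rose, plum}.
      Root lime: left subtree has 0 nodes { }, right has 2 {rose, plum}.
        Root rose: left subtree has 0 nodes { }, right has 1 {plum}.
  Root tulip: left subtree has 0 nodes { }, right has 4 {teak, fir, yew, pear}.
    Root fir: left subtree has 1 node {teak}, right has 2 {yew, pear}.
      Root pear: left subtree has 1 node {yew}, right has 0 { }.

hop iris elm daisy fig lime rose plum tulip fir teak pear yew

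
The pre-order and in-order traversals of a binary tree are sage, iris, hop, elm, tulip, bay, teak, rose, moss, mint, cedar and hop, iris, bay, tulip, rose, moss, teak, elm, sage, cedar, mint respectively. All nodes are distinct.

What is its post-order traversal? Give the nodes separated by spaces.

hop bay moss rose teak tulip elm iris cedar mint sage

The first element of pre-order is the root; it splits in-order into left and right subtrees.
Root sage: left subtree has 8 nodes {hop, iris, bay, tulip, rose, moss, teak, elm}, right has 2 {cedar, mint}.
  Root iris: left subtree has 1 node {hop}, right has 6 {bay, tulip, rose, moss, teak, elm}.
    Root elm: left subtree has 5 nodes {bay, tulip, rose, moss, teak}, right has 0 { }.
      Root tulip: left subtree has 1 node {bay}, right has 3 {rose, moss, teak}.
        Root teak: left subtree has 2 nodes {rose, moss}, right has 0 { }.
          Root rose: left subtree has 0 nodes { }, right has 1 {moss}.
  Root mint: left subtree has 1 node {cedar}, right has 0 { }.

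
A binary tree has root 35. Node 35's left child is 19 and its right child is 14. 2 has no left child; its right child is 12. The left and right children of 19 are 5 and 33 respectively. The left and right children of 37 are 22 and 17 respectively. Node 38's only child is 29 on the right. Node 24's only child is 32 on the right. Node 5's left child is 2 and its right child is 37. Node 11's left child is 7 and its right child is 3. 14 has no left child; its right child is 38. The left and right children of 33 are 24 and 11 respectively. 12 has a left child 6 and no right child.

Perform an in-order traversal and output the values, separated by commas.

In-order visits the left subtree, then the node, then the right subtree.
At 35: go left to 19.
  At 19: go left to 5.
    At 5: go left to 2.
      At 2: no left child.
      Visit 2.
      At 2: go right to 12.
        At 12: go left to 6.
          6 is a leaf — visit 6.
        Visit 12.
        At 12: no right child.
    Visit 5.
    At 5: go right to 37.
      At 37: go left to 22.
        22 is a leaf — visit 22.
      Visit 37.
      At 37: go right to 17.
        17 is a leaf — visit 17.
  Visit 19.
  At 19: go right to 33.
    At 33: go left to 24.
      At 24: no left child.
      Visit 24.
      At 24: go right to 32.
        32 is a leaf — visit 32.
    Visit 33.
    At 33: go right to 11.
      At 11: go left to 7.
        7 is a leaf — visit 7.
      Visit 11.
      At 11: go right to 3.
        3 is a leaf — visit 3.
Visit 35.
At 35: go right to 14.
  At 14: no left child.
  Visit 14.
  At 14: go right to 38.
    At 38: no left child.
    Visit 38.
    At 38: go right to 29.
      29 is a leaf — visit 29.

2, 6, 12, 5, 22, 37, 17, 19, 24, 32, 33, 7, 11, 3, 35, 14, 38, 29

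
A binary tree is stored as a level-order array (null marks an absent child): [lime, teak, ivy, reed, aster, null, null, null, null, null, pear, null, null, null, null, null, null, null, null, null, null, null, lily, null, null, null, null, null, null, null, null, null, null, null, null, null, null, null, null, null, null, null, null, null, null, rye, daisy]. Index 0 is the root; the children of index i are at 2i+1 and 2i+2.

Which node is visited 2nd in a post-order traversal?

rye

Post-order visits the left subtree, then the right subtree, then the node.
At lime: go left to teak.
  At teak: go left to reed.
    reed is a leaf — visit reed.
  At teak: go right to aster.
    At aster: no left child.
    At aster: go right to pear.
      At pear: no left child.
      At pear: go right to lily.
        At lily: go left to rye.
          rye is a leaf — visit rye.
        At lily: go right to daisy.
          daisy is a leaf — visit daisy.
        Visit lily.
      Visit pear.
    Visit aster.
  Visit teak.
At lime: go right to ivy.
  ivy is a leaf — visit ivy.
Visit lime.
Full post-order sequence: reed, rye, daisy, lily, pear, aster, teak, ivy, lime.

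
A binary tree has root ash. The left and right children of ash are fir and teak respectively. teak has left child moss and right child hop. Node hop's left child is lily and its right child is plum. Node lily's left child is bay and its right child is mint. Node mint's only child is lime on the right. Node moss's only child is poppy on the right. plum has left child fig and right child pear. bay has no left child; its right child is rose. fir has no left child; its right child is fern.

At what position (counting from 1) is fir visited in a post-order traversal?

Post-order visits the left subtree, then the right subtree, then the node.
At ash: go left to fir.
  At fir: no left child.
  At fir: go right to fern.
    fern is a leaf — visit fern.
  Visit fir.
At ash: go right to teak.
  At teak: go left to moss.
    At moss: no left child.
    At moss: go right to poppy.
      poppy is a leaf — visit poppy.
    Visit moss.
  At teak: go right to hop.
    At hop: go left to lily.
      At lily: go left to bay.
        At bay: no left child.
        At bay: go right to rose.
          rose is a leaf — visit rose.
        Visit bay.
      At lily: go right to mint.
        At mint: no left child.
        At mint: go right to lime.
          lime is a leaf — visit lime.
        Visit mint.
      Visit lily.
    At hop: go right to plum.
      At plum: go left to fig.
        fig is a leaf — visit fig.
      At plum: go right to pear.
        pear is a leaf — visit pear.
      Visit plum.
    Visit hop.
  Visit teak.
Visit ash.
Full post-order sequence: fern, fir, poppy, moss, rose, bay, lime, mint, lily, fig, pear, plum, hop, teak, ash.

2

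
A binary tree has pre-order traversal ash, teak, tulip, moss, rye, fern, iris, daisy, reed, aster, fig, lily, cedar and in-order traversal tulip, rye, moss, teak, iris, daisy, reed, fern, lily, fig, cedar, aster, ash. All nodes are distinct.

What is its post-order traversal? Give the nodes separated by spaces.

The first element of pre-order is the root; it splits in-order into left and right subtrees.
Root ash: left subtree has 12 nodes {tulip, rye, moss, teak, iris, daisy, reed, fern, lily, fig, cedar, aster}, right has 0 { }.
  Root teak: left subtree has 3 nodes {tulip, rye, moss}, right has 8 {iris, daisy, reed, fern, lily, fig, cedar, aster}.
    Root tulip: left subtree has 0 nodes { }, right has 2 {rye, moss}.
      Root moss: left subtree has 1 node {rye}, right has 0 { }.
    Root fern: left subtree has 3 nodes {iris, daisy, reed}, right has 4 {lily, fig, cedar, aster}.
      Root iris: left subtree has 0 nodes { }, right has 2 {daisy, reed}.
        Root daisy: left subtree has 0 nodes { }, right has 1 {reed}.
      Root aster: left subtree has 3 nodes {lily, fig, cedar}, right has 0 { }.
        Root fig: left subtree has 1 node {lily}, right has 1 {cedar}.

rye moss tulip reed daisy iris lily cedar fig aster fern teak ash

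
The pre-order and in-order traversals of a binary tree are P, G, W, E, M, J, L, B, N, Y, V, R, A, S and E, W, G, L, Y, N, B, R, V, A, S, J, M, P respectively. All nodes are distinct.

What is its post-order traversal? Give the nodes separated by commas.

The first element of pre-order is the root; it splits in-order into left and right subtrees.
Root P: left subtree has 13 nodes {E, W, G, L, Y, N, B, R, V, A, S, J, M}, right has 0 { }.
  Root G: left subtree has 2 nodes {E, W}, right has 10 {L, Y, N, B, R, V, A, S, J, M}.
    Root W: left subtree has 1 node {E}, right has 0 { }.
    Root M: left subtree has 9 nodes {L, Y, N, B, R, V, A, S, J}, right has 0 { }.
      Root J: left subtree has 8 nodes {L, Y, N, B, R, V, A, S}, right has 0 { }.
        Root L: left subtree has 0 nodes { }, right has 7 {Y, N, B, R, V, A, S}.
          Root B: left subtree has 2 nodes {Y, N}, right has 4 {R, V, A, S}.
            Root N: left subtree has 1 node {Y}, right has 0 { }.
            Root V: left subtree has 1 node {R}, right has 2 {A, S}.
              Root A: left subtree has 0 nodes { }, right has 1 {S}.

E, W, Y, N, R, S, A, V, B, L, J, M, G, P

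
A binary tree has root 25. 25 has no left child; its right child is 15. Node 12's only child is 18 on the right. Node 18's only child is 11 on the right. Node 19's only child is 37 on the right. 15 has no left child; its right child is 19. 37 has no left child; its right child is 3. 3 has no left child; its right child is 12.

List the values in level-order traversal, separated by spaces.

Level-order visits nodes level by level from the root, left to right within each level.
Level 0: 25
Level 1: 15
Level 2: 19
Level 3: 37
Level 4: 3
Level 5: 12
Level 6: 18
Level 7: 11

25 15 19 37 3 12 18 11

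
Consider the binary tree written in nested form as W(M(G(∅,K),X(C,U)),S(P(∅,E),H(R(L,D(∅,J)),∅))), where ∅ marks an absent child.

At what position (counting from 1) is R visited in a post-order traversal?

Post-order visits the left subtree, then the right subtree, then the node.
At W: go left to M.
  At M: go left to G.
    At G: no left child.
    At G: go right to K.
      K is a leaf — visit K.
    Visit G.
  At M: go right to X.
    At X: go left to C.
      C is a leaf — visit C.
    At X: go right to U.
      U is a leaf — visit U.
    Visit X.
  Visit M.
At W: go right to S.
  At S: go left to P.
    At P: no left child.
    At P: go right to E.
      E is a leaf — visit E.
    Visit P.
  At S: go right to H.
    At H: go left to R.
      At R: go left to L.
        L is a leaf — visit L.
      At R: go right to D.
        At D: no left child.
        At D: go right to J.
          J is a leaf — visit J.
        Visit D.
      Visit R.
    At H: no right child.
    Visit H.
  Visit S.
Visit W.
Full post-order sequence: K, G, C, U, X, M, E, P, L, J, D, R, H, S, W.

12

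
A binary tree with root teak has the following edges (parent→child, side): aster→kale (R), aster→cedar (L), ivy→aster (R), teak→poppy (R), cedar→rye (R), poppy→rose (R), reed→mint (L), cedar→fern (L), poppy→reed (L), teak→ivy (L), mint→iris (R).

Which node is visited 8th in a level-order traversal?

Level-order visits nodes level by level from the root, left to right within each level.
Level 0: teak
Level 1: ivy, poppy
Level 2: aster, reed, rose
Level 3: cedar, kale, mint
Level 4: fern, rye, iris
Full level-order sequence: teak, ivy, poppy, aster, reed, rose, cedar, kale, mint, fern, rye, iris.

kale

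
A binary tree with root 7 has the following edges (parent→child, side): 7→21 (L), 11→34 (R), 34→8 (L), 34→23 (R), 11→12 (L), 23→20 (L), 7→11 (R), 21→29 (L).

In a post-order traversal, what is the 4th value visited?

Post-order visits the left subtree, then the right subtree, then the node.
At 7: go left to 21.
  At 21: go left to 29.
    29 is a leaf — visit 29.
  At 21: no right child.
  Visit 21.
At 7: go right to 11.
  At 11: go left to 12.
    12 is a leaf — visit 12.
  At 11: go right to 34.
    At 34: go left to 8.
      8 is a leaf — visit 8.
    At 34: go right to 23.
      At 23: go left to 20.
        20 is a leaf — visit 20.
      At 23: no right child.
      Visit 23.
    Visit 34.
  Visit 11.
Visit 7.
Full post-order sequence: 29, 21, 12, 8, 20, 23, 34, 11, 7.

8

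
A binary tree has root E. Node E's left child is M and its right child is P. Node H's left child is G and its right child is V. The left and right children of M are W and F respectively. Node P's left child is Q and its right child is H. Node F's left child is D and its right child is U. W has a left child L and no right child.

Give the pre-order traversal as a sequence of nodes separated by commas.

E, M, W, L, F, D, U, P, Q, H, G, V

Pre-order visits the node, then its left subtree, then its right subtree.
Visit E.
At E: go left to M.
  Visit M.
  At M: go left to W.
    Visit W.
    At W: go left to L.
      L is a leaf — visit L.
    At W: no right child.
  At M: go right to F.
    Visit F.
    At F: go left to D.
      D is a leaf — visit D.
    At F: go right to U.
      U is a leaf — visit U.
At E: go right to P.
  Visit P.
  At P: go left to Q.
    Q is a leaf — visit Q.
  At P: go right to H.
    Visit H.
    At H: go left to G.
      G is a leaf — visit G.
    At H: go right to V.
      V is a leaf — visit V.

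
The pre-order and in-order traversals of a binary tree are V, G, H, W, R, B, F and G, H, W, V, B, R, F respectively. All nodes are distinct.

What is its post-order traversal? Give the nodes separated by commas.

The first element of pre-order is the root; it splits in-order into left and right subtrees.
Root V: left subtree has 3 nodes {G, H, W}, right has 3 {B, R, F}.
  Root G: left subtree has 0 nodes { }, right has 2 {H, W}.
    Root H: left subtree has 0 nodes { }, right has 1 {W}.
  Root R: left subtree has 1 node {B}, right has 1 {F}.

W, H, G, B, F, R, V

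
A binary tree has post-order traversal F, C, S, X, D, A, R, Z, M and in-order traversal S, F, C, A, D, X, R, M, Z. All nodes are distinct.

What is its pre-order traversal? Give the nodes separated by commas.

M, R, A, S, C, F, D, X, Z

The last element of post-order is the root; it splits in-order into left and right subtrees.
Root M: left subtree has 7 nodes {S, F, C, A, D, X, R}, right has 1 {Z}.
  Root R: left subtree has 6 nodes {S, F, C, A, D, X}, right has 0 { }.
    Root A: left subtree has 3 nodes {S, F, C}, right has 2 {D, X}.
      Root S: left subtree has 0 nodes { }, right has 2 {F, C}.
        Root C: left subtree has 1 node {F}, right has 0 { }.
      Root D: left subtree has 0 nodes { }, right has 1 {X}.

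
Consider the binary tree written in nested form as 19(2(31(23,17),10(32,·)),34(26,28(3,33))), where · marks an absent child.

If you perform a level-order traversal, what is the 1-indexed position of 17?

9

Level-order visits nodes level by level from the root, left to right within each level.
Level 0: 19
Level 1: 2, 34
Level 2: 31, 10, 26, 28
Level 3: 23, 17, 32, 3, 33
Full level-order sequence: 19, 2, 34, 31, 10, 26, 28, 23, 17, 32, 3, 33.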